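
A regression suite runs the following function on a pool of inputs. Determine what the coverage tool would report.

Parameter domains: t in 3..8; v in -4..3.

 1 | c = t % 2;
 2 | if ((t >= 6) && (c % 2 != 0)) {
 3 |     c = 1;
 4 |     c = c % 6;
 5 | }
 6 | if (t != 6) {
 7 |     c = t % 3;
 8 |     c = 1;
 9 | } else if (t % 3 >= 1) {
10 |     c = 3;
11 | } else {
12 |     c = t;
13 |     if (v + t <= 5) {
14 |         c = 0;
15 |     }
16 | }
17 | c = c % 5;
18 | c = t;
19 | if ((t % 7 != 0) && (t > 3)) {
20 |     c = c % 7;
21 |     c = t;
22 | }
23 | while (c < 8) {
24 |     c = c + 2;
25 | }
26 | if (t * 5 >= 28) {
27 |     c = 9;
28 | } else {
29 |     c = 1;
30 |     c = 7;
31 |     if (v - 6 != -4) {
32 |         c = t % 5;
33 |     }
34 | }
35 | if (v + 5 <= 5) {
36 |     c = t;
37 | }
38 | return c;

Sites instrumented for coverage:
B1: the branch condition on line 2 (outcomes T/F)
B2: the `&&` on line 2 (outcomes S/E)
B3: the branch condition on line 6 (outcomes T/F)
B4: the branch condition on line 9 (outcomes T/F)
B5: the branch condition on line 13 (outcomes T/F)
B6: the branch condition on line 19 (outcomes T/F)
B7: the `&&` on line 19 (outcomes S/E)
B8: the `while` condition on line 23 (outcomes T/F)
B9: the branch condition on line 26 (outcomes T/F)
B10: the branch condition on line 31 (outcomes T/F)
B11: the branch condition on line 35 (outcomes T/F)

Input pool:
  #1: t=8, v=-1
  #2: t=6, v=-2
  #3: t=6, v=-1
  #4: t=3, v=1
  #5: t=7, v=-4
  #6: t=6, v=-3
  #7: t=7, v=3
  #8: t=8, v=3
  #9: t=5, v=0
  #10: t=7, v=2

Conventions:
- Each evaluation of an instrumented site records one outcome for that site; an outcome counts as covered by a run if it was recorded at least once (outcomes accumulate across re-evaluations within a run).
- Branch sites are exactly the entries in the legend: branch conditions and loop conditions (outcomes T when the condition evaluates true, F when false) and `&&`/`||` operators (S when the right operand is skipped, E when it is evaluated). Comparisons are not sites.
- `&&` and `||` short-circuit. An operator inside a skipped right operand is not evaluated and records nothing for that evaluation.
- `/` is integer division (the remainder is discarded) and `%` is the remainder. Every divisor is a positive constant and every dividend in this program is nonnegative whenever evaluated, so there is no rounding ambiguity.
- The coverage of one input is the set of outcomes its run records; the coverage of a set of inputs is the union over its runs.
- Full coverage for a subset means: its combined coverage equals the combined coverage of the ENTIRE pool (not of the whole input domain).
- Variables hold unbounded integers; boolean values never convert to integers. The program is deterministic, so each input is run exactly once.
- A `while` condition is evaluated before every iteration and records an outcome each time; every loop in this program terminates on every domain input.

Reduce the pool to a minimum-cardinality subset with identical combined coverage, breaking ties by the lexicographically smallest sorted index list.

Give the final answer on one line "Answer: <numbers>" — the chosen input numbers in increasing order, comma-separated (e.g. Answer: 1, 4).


#1 (t=8, v=-1) -> B2->E, B1->F, B3->T, B7->E, B6->T, B8->F, B9->T, B11->T; covered: B1=F, B2=E, B3=T, B6=T, B7=E, B8=F, B9=T, B11=T
#2 (t=6, v=-2) -> B2->E, B1->F, B3->F, B4->F, B5->T, B7->E, B6->T, B8->T, B8->F, B9->T, B11->T; covered: B1=F, B2=E, B3=F, B4=F, B5=T, B6=T, B7=E, B8=T, B8=F, B9=T, B11=T
#3 (t=6, v=-1) -> B2->E, B1->F, B3->F, B4->F, B5->T, B7->E, B6->T, B8->T, B8->F, B9->T, B11->T; covered: B1=F, B2=E, B3=F, B4=F, B5=T, B6=T, B7=E, B8=T, B8=F, B9=T, B11=T
#4 (t=3, v=1) -> B2->S, B1->F, B3->T, B7->E, B6->F, B8->T, B8->T, B8->T, B8->F, B9->F, B10->T, B11->F; covered: B1=F, B2=S, B3=T, B6=F, B7=E, B8=T, B8=F, B9=F, B10=T, B11=F
#5 (t=7, v=-4) -> B2->E, B1->T, B3->T, B7->S, B6->F, B8->T, B8->F, B9->T, B11->T; covered: B1=T, B2=E, B3=T, B6=F, B7=S, B8=T, B8=F, B9=T, B11=T
#6 (t=6, v=-3) -> B2->E, B1->F, B3->F, B4->F, B5->T, B7->E, B6->T, B8->T, B8->F, B9->T, B11->T; covered: B1=F, B2=E, B3=F, B4=F, B5=T, B6=T, B7=E, B8=T, B8=F, B9=T, B11=T
#7 (t=7, v=3) -> B2->E, B1->T, B3->T, B7->S, B6->F, B8->T, B8->F, B9->T, B11->F; covered: B1=T, B2=E, B3=T, B6=F, B7=S, B8=T, B8=F, B9=T, B11=F
#8 (t=8, v=3) -> B2->E, B1->F, B3->T, B7->E, B6->T, B8->F, B9->T, B11->F; covered: B1=F, B2=E, B3=T, B6=T, B7=E, B8=F, B9=T, B11=F
#9 (t=5, v=0) -> B2->S, B1->F, B3->T, B7->E, B6->T, B8->T, B8->T, B8->F, B9->F, B10->T, B11->T; covered: B1=F, B2=S, B3=T, B6=T, B7=E, B8=T, B8=F, B9=F, B10=T, B11=T
#10 (t=7, v=2) -> B2->E, B1->T, B3->T, B7->S, B6->F, B8->T, B8->F, B9->T, B11->F; covered: B1=T, B2=E, B3=T, B6=F, B7=S, B8=T, B8=F, B9=T, B11=F
together the pool reaches 19 outcomes: B1=T, B1=F, B2=S, B2=E, B3=T, B3=F, B4=F, B5=T, B6=T, B6=F, B7=S, B7=E, B8=T, B8=F, B9=T, B9=F, B10=T, B11=T, B11=F
every size-1 subset falls short of the 19 outcomes (best: 11/19)
every size-2 subset falls short of the 19 outcomes (best: 17/19)
the canonical winner is {2, 4, 5}: size 3, full 19-outcome coverage, earliest index list among size-3 covers
Answer: 2, 4, 5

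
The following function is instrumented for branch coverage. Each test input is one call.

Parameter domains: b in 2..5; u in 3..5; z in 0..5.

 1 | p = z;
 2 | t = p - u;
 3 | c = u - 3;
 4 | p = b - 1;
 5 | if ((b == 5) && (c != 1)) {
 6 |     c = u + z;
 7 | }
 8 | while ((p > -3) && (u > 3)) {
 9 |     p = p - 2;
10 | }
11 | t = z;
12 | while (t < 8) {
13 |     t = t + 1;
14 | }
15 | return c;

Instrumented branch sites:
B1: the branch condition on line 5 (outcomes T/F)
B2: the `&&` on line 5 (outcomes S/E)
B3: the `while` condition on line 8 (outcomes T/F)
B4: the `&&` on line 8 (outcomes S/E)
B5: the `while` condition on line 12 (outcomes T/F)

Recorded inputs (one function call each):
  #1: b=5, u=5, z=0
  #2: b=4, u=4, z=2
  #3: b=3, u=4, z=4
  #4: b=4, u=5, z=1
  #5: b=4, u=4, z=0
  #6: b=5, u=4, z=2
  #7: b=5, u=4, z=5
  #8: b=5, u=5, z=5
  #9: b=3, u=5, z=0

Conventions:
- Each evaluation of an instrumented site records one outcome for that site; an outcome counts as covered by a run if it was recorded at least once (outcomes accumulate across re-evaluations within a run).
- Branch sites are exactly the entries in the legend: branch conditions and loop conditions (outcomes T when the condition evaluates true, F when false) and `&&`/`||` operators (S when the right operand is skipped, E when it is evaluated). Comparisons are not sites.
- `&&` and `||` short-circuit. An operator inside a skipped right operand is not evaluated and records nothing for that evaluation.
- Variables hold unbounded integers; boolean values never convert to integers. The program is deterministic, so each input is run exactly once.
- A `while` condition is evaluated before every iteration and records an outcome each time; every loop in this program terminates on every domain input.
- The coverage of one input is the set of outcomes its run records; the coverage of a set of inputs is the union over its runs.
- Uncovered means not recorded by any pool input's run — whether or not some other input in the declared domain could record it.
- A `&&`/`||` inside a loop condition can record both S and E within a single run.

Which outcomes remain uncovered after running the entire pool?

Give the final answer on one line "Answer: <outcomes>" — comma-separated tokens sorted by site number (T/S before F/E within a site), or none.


run #1 (b=5, u=5, z=0) records B1=T, B2=E, B3=T, B3=F, B4=S, B4=E, B5=T, B5=F
run #2 (b=4, u=4, z=2) records B1=F, B2=S, B3=T, B3=F, B4=S, B4=E, B5=T, B5=F
run #3 (b=3, u=4, z=4) records B1=F, B2=S, B3=T, B3=F, B4=S, B4=E, B5=T, B5=F
run #4 (b=4, u=5, z=1) records B1=F, B2=S, B3=T, B3=F, B4=S, B4=E, B5=T, B5=F
run #5 (b=4, u=4, z=0) records B1=F, B2=S, B3=T, B3=F, B4=S, B4=E, B5=T, B5=F
run #6 (b=5, u=4, z=2) records B1=F, B2=E, B3=T, B3=F, B4=S, B4=E, B5=T, B5=F
run #7 (b=5, u=4, z=5) records B1=F, B2=E, B3=T, B3=F, B4=S, B4=E, B5=T, B5=F
run #8 (b=5, u=5, z=5) records B1=T, B2=E, B3=T, B3=F, B4=S, B4=E, B5=T, B5=F
run #9 (b=3, u=5, z=0) records B1=F, B2=S, B3=T, B3=F, B4=S, B4=E, B5=T, B5=F
union over the pool: B1=T, B1=F, B2=S, B2=E, B3=T, B3=F, B4=S, B4=E, B5=T, B5=F
uncovered (0 of 10): none
Answer: none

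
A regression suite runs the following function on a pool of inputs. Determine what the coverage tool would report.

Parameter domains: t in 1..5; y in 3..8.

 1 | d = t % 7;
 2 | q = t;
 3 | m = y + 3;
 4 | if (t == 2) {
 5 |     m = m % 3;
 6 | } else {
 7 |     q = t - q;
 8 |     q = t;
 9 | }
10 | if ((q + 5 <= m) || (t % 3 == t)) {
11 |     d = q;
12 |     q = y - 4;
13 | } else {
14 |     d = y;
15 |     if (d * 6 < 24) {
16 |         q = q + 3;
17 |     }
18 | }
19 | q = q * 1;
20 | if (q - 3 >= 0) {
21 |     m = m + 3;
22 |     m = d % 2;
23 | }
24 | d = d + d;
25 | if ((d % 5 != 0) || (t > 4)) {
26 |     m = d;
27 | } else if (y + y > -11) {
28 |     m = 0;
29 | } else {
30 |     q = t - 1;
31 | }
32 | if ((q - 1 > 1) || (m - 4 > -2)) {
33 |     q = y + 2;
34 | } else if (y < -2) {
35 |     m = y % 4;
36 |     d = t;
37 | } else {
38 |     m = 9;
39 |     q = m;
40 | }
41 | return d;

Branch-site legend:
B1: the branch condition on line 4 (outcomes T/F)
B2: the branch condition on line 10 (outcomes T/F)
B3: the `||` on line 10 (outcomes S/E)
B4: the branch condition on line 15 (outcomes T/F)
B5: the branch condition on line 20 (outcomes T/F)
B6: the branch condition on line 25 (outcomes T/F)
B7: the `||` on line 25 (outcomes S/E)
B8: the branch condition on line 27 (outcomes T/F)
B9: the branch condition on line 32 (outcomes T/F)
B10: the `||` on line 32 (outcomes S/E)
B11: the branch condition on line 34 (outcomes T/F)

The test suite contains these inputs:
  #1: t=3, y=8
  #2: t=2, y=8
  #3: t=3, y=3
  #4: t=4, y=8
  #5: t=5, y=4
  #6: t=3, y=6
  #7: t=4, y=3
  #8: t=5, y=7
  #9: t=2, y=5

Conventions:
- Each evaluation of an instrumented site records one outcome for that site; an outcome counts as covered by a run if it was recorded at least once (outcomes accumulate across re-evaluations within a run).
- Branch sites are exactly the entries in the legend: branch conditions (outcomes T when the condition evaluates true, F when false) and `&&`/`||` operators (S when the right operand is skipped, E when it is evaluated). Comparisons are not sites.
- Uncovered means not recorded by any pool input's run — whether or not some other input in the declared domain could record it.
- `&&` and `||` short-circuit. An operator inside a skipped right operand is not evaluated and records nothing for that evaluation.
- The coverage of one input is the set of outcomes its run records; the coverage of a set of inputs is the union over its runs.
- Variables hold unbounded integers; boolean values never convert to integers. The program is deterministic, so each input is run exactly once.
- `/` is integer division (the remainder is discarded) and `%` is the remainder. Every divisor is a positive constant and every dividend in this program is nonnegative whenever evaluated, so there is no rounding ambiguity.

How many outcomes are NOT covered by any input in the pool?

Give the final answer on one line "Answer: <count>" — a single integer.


run #1 (t=3, y=8) runs B1->F, B3->S, B2->T, B5->T, B7->S, B6->T, B10->S, B9->T; records B1=F, B2=T, B3=S, B5=T, B6=T, B7=S, B9=T, B10=S
run #2 (t=2, y=8) runs B1->T, B3->E, B2->T, B5->T, B7->S, B6->T, B10->S, B9->T; records B1=T, B2=T, B3=E, B5=T, B6=T, B7=S, B9=T, B10=S
run #3 (t=3, y=3) runs B1->F, B3->E, B2->F, B4->T, B5->T, B7->S, B6->T, B10->S, B9->T; records B1=F, B2=F, B3=E, B4=T, B5=T, B6=T, B7=S, B9=T, B10=S
run #4 (t=4, y=8) runs B1->F, B3->S, B2->T, B5->T, B7->S, B6->T, B10->S, B9->T; records B1=F, B2=T, B3=S, B5=T, B6=T, B7=S, B9=T, B10=S
run #5 (t=5, y=4) runs B1->F, B3->E, B2->F, B4->F, B5->T, B7->S, B6->T, B10->S, B9->T; records B1=F, B2=F, B3=E, B4=F, B5=T, B6=T, B7=S, B9=T, B10=S
run #6 (t=3, y=6) runs B1->F, B3->S, B2->T, B5->F, B7->S, B6->T, B10->E, B9->T; records B1=F, B2=T, B3=S, B5=F, B6=T, B7=S, B9=T, B10=E
run #7 (t=4, y=3) runs B1->F, B3->E, B2->F, B4->T, B5->T, B7->S, B6->T, B10->S, B9->T; records B1=F, B2=F, B3=E, B4=T, B5=T, B6=T, B7=S, B9=T, B10=S
run #8 (t=5, y=7) runs B1->F, B3->S, B2->T, B5->T, B7->E, B6->T, B10->S, B9->T; records B1=F, B2=T, B3=S, B5=T, B6=T, B7=E, B9=T, B10=S
run #9 (t=2, y=5) runs B1->T, B3->E, B2->T, B5->F, B7->S, B6->T, B10->E, B9->T; records B1=T, B2=T, B3=E, B5=F, B6=T, B7=S, B9=T, B10=E
union over the pool: B1=T, B1=F, B2=T, B2=F, B3=S, B3=E, B4=T, B4=F, B5=T, B5=F, B6=T, B7=S, B7=E, B9=T, B10=S, B10=E
uncovered (6 of 22): B6=F, B8=T, B8=F, B9=F, B11=T, B11=F
Answer: 6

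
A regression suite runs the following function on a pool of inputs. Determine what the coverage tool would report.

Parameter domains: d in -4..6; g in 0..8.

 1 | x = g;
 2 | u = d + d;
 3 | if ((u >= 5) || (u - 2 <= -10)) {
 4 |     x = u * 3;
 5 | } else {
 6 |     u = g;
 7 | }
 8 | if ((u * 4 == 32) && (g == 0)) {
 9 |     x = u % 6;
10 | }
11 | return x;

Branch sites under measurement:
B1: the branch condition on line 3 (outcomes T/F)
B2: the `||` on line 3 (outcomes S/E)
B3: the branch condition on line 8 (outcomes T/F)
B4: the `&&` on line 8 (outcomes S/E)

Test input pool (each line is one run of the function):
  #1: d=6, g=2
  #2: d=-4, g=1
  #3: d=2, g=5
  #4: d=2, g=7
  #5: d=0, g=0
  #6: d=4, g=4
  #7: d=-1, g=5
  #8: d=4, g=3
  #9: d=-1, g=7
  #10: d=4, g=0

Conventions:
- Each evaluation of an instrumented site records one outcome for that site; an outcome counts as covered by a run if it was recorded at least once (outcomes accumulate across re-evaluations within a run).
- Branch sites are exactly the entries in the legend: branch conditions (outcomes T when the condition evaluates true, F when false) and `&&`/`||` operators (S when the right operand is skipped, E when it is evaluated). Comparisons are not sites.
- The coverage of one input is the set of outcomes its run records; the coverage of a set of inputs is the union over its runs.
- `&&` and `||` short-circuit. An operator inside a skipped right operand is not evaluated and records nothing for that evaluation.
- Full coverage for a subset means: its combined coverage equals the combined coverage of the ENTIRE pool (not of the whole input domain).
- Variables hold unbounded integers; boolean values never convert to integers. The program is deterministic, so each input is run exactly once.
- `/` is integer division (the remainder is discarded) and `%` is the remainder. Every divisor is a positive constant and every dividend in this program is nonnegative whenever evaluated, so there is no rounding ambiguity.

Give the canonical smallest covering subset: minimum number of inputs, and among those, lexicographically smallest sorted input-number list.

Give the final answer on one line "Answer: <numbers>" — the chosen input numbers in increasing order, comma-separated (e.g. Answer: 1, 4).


input #1 (d=6, g=2): events B2->S, B1->T, B4->S, B3->F; covers B1=T, B2=S, B3=F, B4=S
input #2 (d=-4, g=1): events B2->E, B1->T, B4->S, B3->F; covers B1=T, B2=E, B3=F, B4=S
input #3 (d=2, g=5): events B2->E, B1->F, B4->S, B3->F; covers B1=F, B2=E, B3=F, B4=S
input #4 (d=2, g=7): events B2->E, B1->F, B4->S, B3->F; covers B1=F, B2=E, B3=F, B4=S
input #5 (d=0, g=0): events B2->E, B1->F, B4->S, B3->F; covers B1=F, B2=E, B3=F, B4=S
input #6 (d=4, g=4): events B2->S, B1->T, B4->E, B3->F; covers B1=T, B2=S, B3=F, B4=E
input #7 (d=-1, g=5): events B2->E, B1->F, B4->S, B3->F; covers B1=F, B2=E, B3=F, B4=S
input #8 (d=4, g=3): events B2->S, B1->T, B4->E, B3->F; covers B1=T, B2=S, B3=F, B4=E
input #9 (d=-1, g=7): events B2->E, B1->F, B4->S, B3->F; covers B1=F, B2=E, B3=F, B4=S
input #10 (d=4, g=0): events B2->S, B1->T, B4->E, B3->T; covers B1=T, B2=S, B3=T, B4=E
the full pool covers 8 outcomes: B1=T, B1=F, B2=S, B2=E, B3=T, B3=F, B4=S, B4=E
every size-1 subset falls short of the 8 outcomes (best: 4/8)
the canonical winner is {3, 10}: size 2, full 8-outcome coverage, earliest index list among size-2 covers
Answer: 3, 10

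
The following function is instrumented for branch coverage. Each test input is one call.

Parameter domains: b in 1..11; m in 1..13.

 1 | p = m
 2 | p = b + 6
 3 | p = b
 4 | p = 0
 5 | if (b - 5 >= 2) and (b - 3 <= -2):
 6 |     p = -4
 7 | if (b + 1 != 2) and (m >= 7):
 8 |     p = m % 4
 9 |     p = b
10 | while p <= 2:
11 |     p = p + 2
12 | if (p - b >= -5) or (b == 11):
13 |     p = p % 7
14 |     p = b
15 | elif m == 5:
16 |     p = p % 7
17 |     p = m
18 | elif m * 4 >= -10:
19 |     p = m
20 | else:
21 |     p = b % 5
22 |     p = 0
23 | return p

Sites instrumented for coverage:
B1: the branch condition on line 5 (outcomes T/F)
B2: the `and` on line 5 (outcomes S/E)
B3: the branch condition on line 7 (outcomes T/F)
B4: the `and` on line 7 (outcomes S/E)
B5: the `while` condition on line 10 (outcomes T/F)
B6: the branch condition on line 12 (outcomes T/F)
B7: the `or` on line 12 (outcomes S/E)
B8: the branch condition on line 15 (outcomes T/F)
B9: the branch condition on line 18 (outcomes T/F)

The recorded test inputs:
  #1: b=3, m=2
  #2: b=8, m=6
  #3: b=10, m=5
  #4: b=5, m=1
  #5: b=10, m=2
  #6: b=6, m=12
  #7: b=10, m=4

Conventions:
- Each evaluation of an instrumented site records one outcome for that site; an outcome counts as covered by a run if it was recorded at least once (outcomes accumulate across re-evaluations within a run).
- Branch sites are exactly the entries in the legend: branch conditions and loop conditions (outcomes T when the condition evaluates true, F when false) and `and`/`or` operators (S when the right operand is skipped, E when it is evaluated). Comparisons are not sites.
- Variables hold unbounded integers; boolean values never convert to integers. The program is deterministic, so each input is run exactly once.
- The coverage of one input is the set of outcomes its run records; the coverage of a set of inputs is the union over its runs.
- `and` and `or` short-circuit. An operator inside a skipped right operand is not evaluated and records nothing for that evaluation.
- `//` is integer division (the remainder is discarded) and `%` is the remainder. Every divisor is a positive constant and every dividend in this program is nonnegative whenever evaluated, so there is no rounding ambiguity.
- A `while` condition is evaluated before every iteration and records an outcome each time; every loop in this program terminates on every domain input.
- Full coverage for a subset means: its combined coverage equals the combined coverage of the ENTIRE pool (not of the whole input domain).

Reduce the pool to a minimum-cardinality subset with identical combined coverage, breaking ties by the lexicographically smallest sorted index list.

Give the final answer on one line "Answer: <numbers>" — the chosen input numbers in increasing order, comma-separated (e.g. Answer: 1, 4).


input #1, b=3, m=2: outcomes B1=F, B2=S, B3=F, B4=E, B5=T, B5=F, B6=T, B7=S
input #2, b=8, m=6: outcomes B1=F, B2=E, B3=F, B4=E, B5=T, B5=F, B6=T, B7=S
input #3, b=10, m=5: outcomes B1=F, B2=E, B3=F, B4=E, B5=T, B5=F, B6=F, B7=E, B8=T
input #4, b=5, m=1: outcomes B1=F, B2=S, B3=F, B4=E, B5=T, B5=F, B6=T, B7=S
input #5, b=10, m=2: outcomes B1=F, B2=E, B3=F, B4=E, B5=T, B5=F, B6=F, B7=E, B8=F, B9=T
input #6, b=6, m=12: outcomes B1=F, B2=S, B3=T, B4=E, B5=F, B6=T, B7=S
input #7, b=10, m=4: outcomes B1=F, B2=E, B3=F, B4=E, B5=T, B5=F, B6=F, B7=E, B8=F, B9=T
union over all inputs: B1=F, B2=S, B2=E, B3=T, B3=F, B4=E, B5=T, B5=F, B6=T, B6=F, B7=S, B7=E, B8=T, B8=F, B9=T (15 outcomes)
checked all size-1 subsets: none covers 15 outcomes (max 10/15)
checked all size-2 subsets: none covers 15 outcomes (max 14/15)
size 3: inputs {3, 5, 6} cover all 15 outcomes, and no lexicographically smaller subset of this size does
Answer: 3, 5, 6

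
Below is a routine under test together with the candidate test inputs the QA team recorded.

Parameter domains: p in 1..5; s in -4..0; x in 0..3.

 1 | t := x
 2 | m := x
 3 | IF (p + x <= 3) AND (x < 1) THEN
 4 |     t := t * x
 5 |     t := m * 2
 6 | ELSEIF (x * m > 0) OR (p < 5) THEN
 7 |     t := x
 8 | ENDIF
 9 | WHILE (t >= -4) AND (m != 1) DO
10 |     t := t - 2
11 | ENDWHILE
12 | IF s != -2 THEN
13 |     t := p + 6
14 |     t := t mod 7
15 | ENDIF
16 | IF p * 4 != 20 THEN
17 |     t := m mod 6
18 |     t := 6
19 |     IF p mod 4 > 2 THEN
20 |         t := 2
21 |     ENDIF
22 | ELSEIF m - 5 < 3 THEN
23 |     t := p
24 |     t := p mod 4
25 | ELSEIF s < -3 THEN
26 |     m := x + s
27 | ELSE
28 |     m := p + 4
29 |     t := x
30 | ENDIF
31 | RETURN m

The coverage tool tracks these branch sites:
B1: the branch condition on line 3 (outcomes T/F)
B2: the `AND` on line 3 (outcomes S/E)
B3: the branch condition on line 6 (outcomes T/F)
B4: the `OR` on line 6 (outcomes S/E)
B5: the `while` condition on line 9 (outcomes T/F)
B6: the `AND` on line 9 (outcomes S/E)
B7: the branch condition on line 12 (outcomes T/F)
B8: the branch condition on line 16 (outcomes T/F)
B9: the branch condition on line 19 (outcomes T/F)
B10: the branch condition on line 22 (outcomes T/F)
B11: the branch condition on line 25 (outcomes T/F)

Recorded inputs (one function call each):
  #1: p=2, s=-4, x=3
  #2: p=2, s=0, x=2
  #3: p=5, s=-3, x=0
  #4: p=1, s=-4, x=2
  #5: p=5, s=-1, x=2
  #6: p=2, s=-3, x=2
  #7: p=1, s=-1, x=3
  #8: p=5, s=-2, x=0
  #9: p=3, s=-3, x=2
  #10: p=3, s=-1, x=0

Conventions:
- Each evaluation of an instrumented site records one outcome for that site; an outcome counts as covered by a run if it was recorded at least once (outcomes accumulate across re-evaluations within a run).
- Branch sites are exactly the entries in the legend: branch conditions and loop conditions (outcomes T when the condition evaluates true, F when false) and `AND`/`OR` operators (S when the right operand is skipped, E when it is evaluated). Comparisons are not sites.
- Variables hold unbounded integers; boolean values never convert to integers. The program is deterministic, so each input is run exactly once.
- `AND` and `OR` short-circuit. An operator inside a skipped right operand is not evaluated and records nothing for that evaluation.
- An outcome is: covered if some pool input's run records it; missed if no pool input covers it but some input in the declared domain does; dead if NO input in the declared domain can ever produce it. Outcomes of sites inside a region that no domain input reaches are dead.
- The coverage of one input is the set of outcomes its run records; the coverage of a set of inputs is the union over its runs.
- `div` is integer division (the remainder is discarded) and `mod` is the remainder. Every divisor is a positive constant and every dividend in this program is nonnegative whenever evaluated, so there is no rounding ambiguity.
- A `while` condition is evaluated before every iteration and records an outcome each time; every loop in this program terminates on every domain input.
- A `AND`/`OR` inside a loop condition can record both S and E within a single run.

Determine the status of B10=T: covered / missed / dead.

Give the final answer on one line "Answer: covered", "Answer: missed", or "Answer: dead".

B10=T is recorded by pool input(s) 3, 5, 8 -> covered

Answer: covered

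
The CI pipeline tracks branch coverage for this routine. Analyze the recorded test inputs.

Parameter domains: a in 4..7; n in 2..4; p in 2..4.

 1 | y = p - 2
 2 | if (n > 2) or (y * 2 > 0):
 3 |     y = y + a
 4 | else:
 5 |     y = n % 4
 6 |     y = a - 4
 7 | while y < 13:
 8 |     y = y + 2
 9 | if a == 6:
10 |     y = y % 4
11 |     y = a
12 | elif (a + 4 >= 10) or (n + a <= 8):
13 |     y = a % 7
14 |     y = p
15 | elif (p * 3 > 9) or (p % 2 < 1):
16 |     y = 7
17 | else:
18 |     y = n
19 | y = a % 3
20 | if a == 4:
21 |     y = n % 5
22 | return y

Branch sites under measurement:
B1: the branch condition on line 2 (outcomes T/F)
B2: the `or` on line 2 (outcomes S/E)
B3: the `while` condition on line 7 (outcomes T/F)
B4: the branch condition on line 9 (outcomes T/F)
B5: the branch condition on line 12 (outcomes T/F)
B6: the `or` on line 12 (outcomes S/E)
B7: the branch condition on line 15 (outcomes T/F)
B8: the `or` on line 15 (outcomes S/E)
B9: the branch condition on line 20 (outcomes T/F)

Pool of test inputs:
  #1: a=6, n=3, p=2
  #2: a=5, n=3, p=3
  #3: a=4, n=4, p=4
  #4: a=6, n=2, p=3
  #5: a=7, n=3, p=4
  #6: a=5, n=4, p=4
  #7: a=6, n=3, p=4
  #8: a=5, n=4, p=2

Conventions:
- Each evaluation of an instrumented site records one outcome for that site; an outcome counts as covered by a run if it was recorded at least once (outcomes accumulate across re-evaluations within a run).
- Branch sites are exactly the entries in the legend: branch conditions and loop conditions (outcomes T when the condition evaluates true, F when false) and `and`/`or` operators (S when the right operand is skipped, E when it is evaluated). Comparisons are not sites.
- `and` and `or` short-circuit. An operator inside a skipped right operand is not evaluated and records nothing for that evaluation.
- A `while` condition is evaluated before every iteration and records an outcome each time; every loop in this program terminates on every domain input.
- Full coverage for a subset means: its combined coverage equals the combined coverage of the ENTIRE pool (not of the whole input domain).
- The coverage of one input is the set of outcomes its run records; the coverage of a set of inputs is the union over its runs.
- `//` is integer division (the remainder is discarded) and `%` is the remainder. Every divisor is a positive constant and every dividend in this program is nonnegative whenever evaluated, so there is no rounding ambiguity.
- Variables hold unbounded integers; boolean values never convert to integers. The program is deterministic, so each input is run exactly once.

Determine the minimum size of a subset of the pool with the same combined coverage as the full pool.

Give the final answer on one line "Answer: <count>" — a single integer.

input #1, a=6, n=3, p=2: outcomes B1=T, B2=S, B3=T, B3=F, B4=T, B9=F
input #2, a=5, n=3, p=3: outcomes B1=T, B2=S, B3=T, B3=F, B4=F, B5=T, B6=E, B9=F
input #3, a=4, n=4, p=4: outcomes B1=T, B2=S, B3=T, B3=F, B4=F, B5=T, B6=E, B9=T
input #4, a=6, n=2, p=3: outcomes B1=T, B2=E, B3=T, B3=F, B4=T, B9=F
input #5, a=7, n=3, p=4: outcomes B1=T, B2=S, B3=T, B3=F, B4=F, B5=T, B6=S, B9=F
input #6, a=5, n=4, p=4: outcomes B1=T, B2=S, B3=T, B3=F, B4=F, B5=F, B6=E, B7=T, B8=S, B9=F
input #7, a=6, n=3, p=4: outcomes B1=T, B2=S, B3=T, B3=F, B4=T, B9=F
input #8, a=5, n=4, p=2: outcomes B1=T, B2=S, B3=T, B3=F, B4=F, B5=F, B6=E, B7=T, B8=E, B9=F
the full pool covers 16 outcomes: B1=T, B2=S, B2=E, B3=T, B3=F, B4=T, B4=F, B5=T, B5=F, B6=S, B6=E, B7=T, B8=S, B8=E, B9=T, B9=F
size 1 is not enough: best union over all size-1 subsets is 10/16
size 2 is not enough: best union over all size-2 subsets is 12/16
size 3 is not enough: best union over all size-3 subsets is 14/16
size 4 is not enough: best union over all size-4 subsets is 15/16
inputs {3, 4, 5, 6, 8} (size 5) cover everything; no size-5 subset with a lexicographically smaller index list covers all 16

Answer: 5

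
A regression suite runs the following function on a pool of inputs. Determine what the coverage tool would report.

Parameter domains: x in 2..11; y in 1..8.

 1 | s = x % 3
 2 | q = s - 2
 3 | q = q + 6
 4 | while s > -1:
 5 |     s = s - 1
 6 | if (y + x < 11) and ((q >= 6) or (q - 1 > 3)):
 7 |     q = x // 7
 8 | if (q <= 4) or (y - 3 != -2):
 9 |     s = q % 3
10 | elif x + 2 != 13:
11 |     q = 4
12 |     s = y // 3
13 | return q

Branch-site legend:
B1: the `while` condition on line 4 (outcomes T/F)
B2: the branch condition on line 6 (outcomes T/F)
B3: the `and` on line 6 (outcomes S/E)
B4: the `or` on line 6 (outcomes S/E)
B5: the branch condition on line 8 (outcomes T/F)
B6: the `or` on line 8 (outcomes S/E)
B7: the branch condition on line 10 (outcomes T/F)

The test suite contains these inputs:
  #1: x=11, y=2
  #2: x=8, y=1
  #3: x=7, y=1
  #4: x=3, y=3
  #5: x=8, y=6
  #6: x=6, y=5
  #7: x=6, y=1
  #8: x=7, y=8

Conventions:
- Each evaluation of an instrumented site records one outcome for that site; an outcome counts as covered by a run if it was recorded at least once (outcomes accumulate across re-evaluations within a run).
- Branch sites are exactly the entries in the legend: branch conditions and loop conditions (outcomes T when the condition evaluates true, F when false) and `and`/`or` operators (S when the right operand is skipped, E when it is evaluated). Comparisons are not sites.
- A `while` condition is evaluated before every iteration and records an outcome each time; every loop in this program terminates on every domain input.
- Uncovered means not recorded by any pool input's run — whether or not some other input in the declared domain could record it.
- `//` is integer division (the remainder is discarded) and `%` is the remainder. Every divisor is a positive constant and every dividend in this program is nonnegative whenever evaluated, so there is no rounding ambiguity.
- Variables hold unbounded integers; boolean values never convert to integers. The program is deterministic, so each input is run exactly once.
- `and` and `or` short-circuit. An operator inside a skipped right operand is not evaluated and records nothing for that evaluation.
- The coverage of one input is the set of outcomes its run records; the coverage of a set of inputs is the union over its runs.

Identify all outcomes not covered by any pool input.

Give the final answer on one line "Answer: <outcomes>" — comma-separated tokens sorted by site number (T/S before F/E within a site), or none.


input #1, x=11, y=2: events B1->T, B1->T, B1->T, B1->F, B3->S, B2->F, B6->E, B5->T; outcomes B1=T, B1=F, B2=F, B3=S, B5=T, B6=E
input #2, x=8, y=1: events B1->T, B1->T, B1->T, B1->F, B3->E, B4->S, B2->T, B6->S, B5->T; outcomes B1=T, B1=F, B2=T, B3=E, B4=S, B5=T, B6=S
input #3, x=7, y=1: events B1->T, B1->T, B1->F, B3->E, B4->E, B2->T, B6->S, B5->T; outcomes B1=T, B1=F, B2=T, B3=E, B4=E, B5=T, B6=S
input #4, x=3, y=3: events B1->T, B1->F, B3->E, B4->E, B2->F, B6->S, B5->T; outcomes B1=T, B1=F, B2=F, B3=E, B4=E, B5=T, B6=S
input #5, x=8, y=6: events B1->T, B1->T, B1->T, B1->F, B3->S, B2->F, B6->E, B5->T; outcomes B1=T, B1=F, B2=F, B3=S, B5=T, B6=E
input #6, x=6, y=5: events B1->T, B1->F, B3->S, B2->F, B6->S, B5->T; outcomes B1=T, B1=F, B2=F, B3=S, B5=T, B6=S
input #7, x=6, y=1: events B1->T, B1->F, B3->E, B4->E, B2->F, B6->S, B5->T; outcomes B1=T, B1=F, B2=F, B3=E, B4=E, B5=T, B6=S
input #8, x=7, y=8: events B1->T, B1->T, B1->F, B3->S, B2->F, B6->E, B5->T; outcomes B1=T, B1=F, B2=F, B3=S, B5=T, B6=E
union over the pool: B1=T, B1=F, B2=T, B2=F, B3=S, B3=E, B4=S, B4=E, B5=T, B6=S, B6=E
uncovered (3 of 14): B5=F, B7=T, B7=F
Answer: B5=F, B7=T, B7=F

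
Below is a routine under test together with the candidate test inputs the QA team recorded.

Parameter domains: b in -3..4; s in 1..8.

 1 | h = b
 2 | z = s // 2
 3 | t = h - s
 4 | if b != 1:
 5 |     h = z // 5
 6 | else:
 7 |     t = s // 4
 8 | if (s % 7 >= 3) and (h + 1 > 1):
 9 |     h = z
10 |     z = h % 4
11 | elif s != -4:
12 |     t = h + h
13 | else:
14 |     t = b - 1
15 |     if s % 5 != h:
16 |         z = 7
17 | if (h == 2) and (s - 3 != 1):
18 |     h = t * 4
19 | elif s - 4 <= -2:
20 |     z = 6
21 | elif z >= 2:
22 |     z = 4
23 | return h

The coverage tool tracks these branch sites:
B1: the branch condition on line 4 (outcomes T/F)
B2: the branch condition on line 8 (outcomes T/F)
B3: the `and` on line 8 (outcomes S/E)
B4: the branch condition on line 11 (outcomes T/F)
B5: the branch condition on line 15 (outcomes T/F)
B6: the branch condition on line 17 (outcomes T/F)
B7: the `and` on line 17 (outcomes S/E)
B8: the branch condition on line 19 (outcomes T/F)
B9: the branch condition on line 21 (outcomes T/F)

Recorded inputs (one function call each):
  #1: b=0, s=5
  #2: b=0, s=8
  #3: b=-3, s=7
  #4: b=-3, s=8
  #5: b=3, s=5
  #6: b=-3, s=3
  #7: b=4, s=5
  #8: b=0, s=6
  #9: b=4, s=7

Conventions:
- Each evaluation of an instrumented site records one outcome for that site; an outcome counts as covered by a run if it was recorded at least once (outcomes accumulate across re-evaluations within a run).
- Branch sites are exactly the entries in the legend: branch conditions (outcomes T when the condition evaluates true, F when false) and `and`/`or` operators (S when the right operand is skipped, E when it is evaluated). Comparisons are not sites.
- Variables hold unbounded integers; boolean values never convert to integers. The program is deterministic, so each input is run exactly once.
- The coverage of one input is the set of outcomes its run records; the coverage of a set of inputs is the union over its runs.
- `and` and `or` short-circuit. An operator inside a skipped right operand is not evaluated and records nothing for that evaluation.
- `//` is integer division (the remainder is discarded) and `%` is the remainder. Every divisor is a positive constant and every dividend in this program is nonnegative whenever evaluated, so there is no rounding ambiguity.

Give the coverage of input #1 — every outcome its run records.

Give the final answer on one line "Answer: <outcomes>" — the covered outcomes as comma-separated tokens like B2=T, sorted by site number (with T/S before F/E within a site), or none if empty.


Simulating input #1 (b=0, s=5) step by step:
  B1->T, B3->E, B2->F, B4->T, B7->S, B6->F, B8->F, B9->T
collecting distinct outcomes: B1=T, B2=F, B3=E, B4=T, B6=F, B7=S, B8=F, B9=T
Answer: B1=T, B2=F, B3=E, B4=T, B6=F, B7=S, B8=F, B9=T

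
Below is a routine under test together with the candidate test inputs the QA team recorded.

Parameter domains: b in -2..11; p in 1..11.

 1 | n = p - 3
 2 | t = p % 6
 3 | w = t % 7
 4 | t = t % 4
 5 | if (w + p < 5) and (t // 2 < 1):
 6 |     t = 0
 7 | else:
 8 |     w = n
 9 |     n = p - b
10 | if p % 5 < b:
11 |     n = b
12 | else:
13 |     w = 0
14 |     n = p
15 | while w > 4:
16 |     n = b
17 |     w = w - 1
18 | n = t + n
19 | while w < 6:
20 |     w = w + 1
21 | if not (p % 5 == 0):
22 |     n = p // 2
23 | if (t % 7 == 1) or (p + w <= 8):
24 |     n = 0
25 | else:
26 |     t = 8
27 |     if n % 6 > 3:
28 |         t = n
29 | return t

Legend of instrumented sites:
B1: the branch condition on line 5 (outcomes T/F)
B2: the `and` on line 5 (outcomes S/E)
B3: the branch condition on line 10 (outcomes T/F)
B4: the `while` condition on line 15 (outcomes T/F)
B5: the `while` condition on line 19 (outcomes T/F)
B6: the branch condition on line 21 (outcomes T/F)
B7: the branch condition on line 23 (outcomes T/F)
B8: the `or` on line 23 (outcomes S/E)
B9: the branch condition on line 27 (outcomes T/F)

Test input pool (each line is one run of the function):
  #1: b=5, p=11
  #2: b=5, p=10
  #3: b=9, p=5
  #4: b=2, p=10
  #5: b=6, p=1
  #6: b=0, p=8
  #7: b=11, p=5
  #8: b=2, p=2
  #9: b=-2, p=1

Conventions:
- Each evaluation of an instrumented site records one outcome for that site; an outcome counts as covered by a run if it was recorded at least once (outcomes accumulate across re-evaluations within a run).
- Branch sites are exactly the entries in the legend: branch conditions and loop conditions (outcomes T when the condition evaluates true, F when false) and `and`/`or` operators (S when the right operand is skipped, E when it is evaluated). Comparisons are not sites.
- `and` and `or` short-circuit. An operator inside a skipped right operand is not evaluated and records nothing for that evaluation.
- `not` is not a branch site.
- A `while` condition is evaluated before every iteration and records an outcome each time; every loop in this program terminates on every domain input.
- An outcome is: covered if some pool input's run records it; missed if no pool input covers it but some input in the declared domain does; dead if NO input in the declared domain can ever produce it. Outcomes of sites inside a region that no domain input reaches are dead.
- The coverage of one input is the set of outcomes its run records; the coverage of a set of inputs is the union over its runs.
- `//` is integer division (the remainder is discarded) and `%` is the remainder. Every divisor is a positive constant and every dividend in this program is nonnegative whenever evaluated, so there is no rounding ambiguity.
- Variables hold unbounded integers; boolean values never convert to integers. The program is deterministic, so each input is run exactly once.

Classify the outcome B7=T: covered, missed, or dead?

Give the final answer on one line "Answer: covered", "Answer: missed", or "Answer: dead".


B7=T is recorded by pool input(s) 1, 3, 5, 7, 8, 9 -> covered
Answer: covered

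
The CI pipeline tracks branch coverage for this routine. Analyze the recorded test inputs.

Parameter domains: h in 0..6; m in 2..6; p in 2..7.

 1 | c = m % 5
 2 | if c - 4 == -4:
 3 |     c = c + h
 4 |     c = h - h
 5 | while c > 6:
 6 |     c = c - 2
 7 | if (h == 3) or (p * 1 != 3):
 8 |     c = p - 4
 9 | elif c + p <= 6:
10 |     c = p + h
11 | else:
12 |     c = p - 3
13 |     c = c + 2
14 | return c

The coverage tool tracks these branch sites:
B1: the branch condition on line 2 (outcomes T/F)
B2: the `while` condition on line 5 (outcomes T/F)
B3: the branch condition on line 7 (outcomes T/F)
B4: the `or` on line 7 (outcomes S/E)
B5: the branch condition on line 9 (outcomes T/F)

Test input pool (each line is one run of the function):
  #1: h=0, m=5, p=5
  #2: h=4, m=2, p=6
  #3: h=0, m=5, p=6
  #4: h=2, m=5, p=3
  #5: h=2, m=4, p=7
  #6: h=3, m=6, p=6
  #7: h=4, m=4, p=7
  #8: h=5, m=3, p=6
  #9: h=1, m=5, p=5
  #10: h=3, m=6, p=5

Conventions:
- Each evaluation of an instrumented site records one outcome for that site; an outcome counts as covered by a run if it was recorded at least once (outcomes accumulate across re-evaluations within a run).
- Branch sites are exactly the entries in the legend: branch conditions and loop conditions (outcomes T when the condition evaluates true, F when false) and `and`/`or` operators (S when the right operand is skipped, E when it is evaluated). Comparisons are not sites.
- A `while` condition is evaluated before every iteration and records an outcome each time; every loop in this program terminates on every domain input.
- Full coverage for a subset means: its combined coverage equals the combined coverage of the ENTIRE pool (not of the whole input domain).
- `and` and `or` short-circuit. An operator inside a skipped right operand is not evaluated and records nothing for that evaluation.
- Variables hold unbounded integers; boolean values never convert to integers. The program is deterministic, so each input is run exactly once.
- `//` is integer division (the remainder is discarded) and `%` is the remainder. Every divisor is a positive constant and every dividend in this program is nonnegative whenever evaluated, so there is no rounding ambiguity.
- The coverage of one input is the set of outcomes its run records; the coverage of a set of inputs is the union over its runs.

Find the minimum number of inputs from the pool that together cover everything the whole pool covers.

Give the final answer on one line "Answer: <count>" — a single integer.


#1 (h=0, m=5, p=5) -> B1->T, B2->F, B4->E, B3->T; covered: B1=T, B2=F, B3=T, B4=E
#2 (h=4, m=2, p=6) -> B1->F, B2->F, B4->E, B3->T; covered: B1=F, B2=F, B3=T, B4=E
#3 (h=0, m=5, p=6) -> B1->T, B2->F, B4->E, B3->T; covered: B1=T, B2=F, B3=T, B4=E
#4 (h=2, m=5, p=3) -> B1->T, B2->F, B4->E, B3->F, B5->T; covered: B1=T, B2=F, B3=F, B4=E, B5=T
#5 (h=2, m=4, p=7) -> B1->F, B2->F, B4->E, B3->T; covered: B1=F, B2=F, B3=T, B4=E
#6 (h=3, m=6, p=6) -> B1->F, B2->F, B4->S, B3->T; covered: B1=F, B2=F, B3=T, B4=S
#7 (h=4, m=4, p=7) -> B1->F, B2->F, B4->E, B3->T; covered: B1=F, B2=F, B3=T, B4=E
#8 (h=5, m=3, p=6) -> B1->F, B2->F, B4->E, B3->T; covered: B1=F, B2=F, B3=T, B4=E
#9 (h=1, m=5, p=5) -> B1->T, B2->F, B4->E, B3->T; covered: B1=T, B2=F, B3=T, B4=E
#10 (h=3, m=6, p=5) -> B1->F, B2->F, B4->S, B3->T; covered: B1=F, B2=F, B3=T, B4=S
the full pool covers 8 outcomes: B1=T, B1=F, B2=F, B3=T, B3=F, B4=S, B4=E, B5=T
size 1 is not enough: best union over all size-1 subsets is 5/8
at size 2, {4, 6} reaches all 8 outcomes; every lexicographically earlier size-2 subset fails
Answer: 2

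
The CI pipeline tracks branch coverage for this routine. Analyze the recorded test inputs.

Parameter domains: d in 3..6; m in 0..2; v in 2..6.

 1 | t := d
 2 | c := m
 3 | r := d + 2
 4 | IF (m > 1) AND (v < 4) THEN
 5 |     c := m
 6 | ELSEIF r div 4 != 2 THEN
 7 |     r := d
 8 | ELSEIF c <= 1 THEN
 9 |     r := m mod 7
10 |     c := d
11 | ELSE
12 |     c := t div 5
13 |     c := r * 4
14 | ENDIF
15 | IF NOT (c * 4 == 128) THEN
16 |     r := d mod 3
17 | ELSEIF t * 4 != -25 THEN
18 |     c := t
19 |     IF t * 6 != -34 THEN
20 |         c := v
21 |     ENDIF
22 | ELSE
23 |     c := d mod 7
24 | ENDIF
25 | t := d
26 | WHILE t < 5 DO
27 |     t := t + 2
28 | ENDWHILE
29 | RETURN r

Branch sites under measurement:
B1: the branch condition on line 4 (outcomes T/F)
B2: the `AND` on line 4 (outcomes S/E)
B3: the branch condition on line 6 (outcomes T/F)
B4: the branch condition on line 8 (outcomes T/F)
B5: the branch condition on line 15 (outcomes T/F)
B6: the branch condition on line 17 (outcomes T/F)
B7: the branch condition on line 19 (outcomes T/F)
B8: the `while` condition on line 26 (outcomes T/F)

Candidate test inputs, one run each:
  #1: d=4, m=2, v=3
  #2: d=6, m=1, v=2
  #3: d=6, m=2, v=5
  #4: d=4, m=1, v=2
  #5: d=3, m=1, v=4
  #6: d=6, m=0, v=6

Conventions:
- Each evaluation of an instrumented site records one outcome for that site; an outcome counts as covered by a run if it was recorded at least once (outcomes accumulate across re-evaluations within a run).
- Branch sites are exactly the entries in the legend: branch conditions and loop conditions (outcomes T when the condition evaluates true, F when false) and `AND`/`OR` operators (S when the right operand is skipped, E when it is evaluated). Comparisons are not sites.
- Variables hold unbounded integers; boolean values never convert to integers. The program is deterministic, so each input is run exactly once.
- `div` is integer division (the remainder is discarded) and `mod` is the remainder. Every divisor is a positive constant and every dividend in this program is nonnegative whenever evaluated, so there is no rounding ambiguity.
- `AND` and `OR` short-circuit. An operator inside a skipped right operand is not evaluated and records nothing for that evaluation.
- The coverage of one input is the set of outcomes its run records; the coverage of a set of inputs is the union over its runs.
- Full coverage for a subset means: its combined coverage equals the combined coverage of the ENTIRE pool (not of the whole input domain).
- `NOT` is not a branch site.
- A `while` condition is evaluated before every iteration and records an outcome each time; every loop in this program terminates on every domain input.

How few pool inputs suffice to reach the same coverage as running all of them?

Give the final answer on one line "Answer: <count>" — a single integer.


input #1, d=4, m=2, v=3: events B2->E, B1->T, B5->T, B8->T, B8->F; outcomes B1=T, B2=E, B5=T, B8=T, B8=F
input #2, d=6, m=1, v=2: events B2->S, B1->F, B3->F, B4->T, B5->T, B8->F; outcomes B1=F, B2=S, B3=F, B4=T, B5=T, B8=F
input #3, d=6, m=2, v=5: events B2->E, B1->F, B3->F, B4->F, B5->F, B6->T, B7->T, B8->F; outcomes B1=F, B2=E, B3=F, B4=F, B5=F, B6=T, B7=T, B8=F
input #4, d=4, m=1, v=2: events B2->S, B1->F, B3->T, B5->T, B8->T, B8->F; outcomes B1=F, B2=S, B3=T, B5=T, B8=T, B8=F
input #5, d=3, m=1, v=4: events B2->S, B1->F, B3->T, B5->T, B8->T, B8->F; outcomes B1=F, B2=S, B3=T, B5=T, B8=T, B8=F
input #6, d=6, m=0, v=6: events B2->S, B1->F, B3->F, B4->T, B5->T, B8->F; outcomes B1=F, B2=S, B3=F, B4=T, B5=T, B8=F
union over all inputs: B1=T, B1=F, B2=S, B2=E, B3=T, B3=F, B4=T, B4=F, B5=T, B5=F, B6=T, B7=T, B8=T, B8=F (14 outcomes)
size 1 is not enough: best union over all size-1 subsets is 8/14
size 2 is not enough: best union over all size-2 subsets is 12/14
size 3 is not enough: best union over all size-3 subsets is 13/14
the canonical winner is {1, 2, 3, 4}: size 4, full 14-outcome coverage, earliest index list among size-4 covers
Answer: 4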